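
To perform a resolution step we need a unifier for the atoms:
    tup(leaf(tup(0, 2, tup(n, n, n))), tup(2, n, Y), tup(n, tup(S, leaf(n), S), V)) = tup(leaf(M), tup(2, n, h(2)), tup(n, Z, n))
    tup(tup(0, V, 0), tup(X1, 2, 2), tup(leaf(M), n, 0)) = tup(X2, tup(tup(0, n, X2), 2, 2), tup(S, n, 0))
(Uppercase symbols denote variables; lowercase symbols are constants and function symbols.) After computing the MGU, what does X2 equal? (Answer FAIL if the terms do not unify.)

Decompose tup/3: leaf(tup(0, 2, tup(n, n, n))) = leaf(M),  tup(2, n, Y) = tup(2, n, h(2)),  tup(n, tup(S, leaf(n), S), V) = tup(n, Z, n).
Decompose leaf/1: tup(0, 2, tup(n, n, n)) = M.
Bind M := tup(0, 2, tup(n, n, n)); substituting into the one remaining equation that mentions M gives: tup(tup(0, V, 0), tup(X1, 2, 2), tup(leaf(tup(0, 2, tup(n, n, n))), n, 0)) = tup(X2, tup(tup(0, n, X2), 2, 2), tup(S, n, 0)).
Decompose tup/3: 2 = 2,  n = n,  Y = h(2).
Delete trivial equation 2 = 2.
Delete trivial equation n = n.
Bind Y := h(2); no other remaining equation mentions Y.
Decompose tup/3: n = n,  tup(S, leaf(n), S) = Z,  V = n.
Delete trivial equation n = n.
Bind Z := tup(S, leaf(n), S); no other remaining equation mentions Z.
Bind V := n; substituting into the remaining equation gives: tup(tup(0, n, 0), tup(X1, 2, 2), tup(leaf(tup(0, 2, tup(n, n, n))), n, 0)) = tup(X2, tup(tup(0, n, X2), 2, 2), tup(S, n, 0)).
Decompose tup/3: tup(0, n, 0) = X2,  tup(X1, 2, 2) = tup(tup(0, n, X2), 2, 2),  tup(leaf(tup(0, 2, tup(n, n, n))), n, 0) = tup(S, n, 0).
Bind X2 := tup(0, n, 0); substituting into the one remaining equation that mentions X2 gives: tup(X1, 2, 2) = tup(tup(0, n, tup(0, n, 0)), 2, 2).
Decompose tup/3: X1 = tup(0, n, tup(0, n, 0)),  2 = 2,  2 = 2.
Bind X1 := tup(0, n, tup(0, n, 0)); no other remaining equation mentions X1.
Delete trivial equation 2 = 2.
Delete trivial equation 2 = 2.
Decompose tup/3: leaf(tup(0, 2, tup(n, n, n))) = S,  n = n,  0 = 0.
Bind S := leaf(tup(0, 2, tup(n, n, n))); no other remaining equation mentions S. Substituting into the earlier binding gives Z := tup(leaf(tup(0, 2, tup(n, n, n))), leaf(n), leaf(tup(0, 2, tup(n, n, n)))).
Delete trivial equation n = n.
Delete trivial equation 0 = 0.
MGU = { M -> tup(0, 2, tup(n, n, n)), Y -> h(2), Z -> tup(leaf(tup(0, 2, tup(n, n, n))), leaf(n), leaf(tup(0, 2, tup(n, n, n)))), V -> n, X2 -> tup(0, n, 0), X1 -> tup(0, n, tup(0, n, 0)), S -> leaf(tup(0, 2, tup(n, n, n))) }, so X2 -> tup(0, n, 0).

tup(0, n, 0)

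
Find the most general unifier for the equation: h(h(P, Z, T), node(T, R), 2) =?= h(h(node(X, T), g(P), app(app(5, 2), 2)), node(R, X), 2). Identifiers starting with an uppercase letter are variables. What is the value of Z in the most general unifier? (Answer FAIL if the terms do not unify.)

Decompose h/3: h(P, Z, T) =?= h(node(X, T), g(P), app(app(5, 2), 2)),  node(T, R) =?= node(R, X),  2 =?= 2.
Decompose h/3: P =?= node(X, T),  Z =?= g(P),  T =?= app(app(5, 2), 2).
Bind P := node(X, T); substituting into the one remaining equation that mentions P gives: Z =?= g(node(X, T)).
Bind Z := g(node(X, T)); no other remaining equation mentions Z.
Bind T := app(app(5, 2), 2); substituting into the one remaining equation that mentions T gives: node(app(app(5, 2), 2), R) =?= node(R, X). Substituting into the earlier bindings gives P := node(X, app(app(5, 2), 2)), Z := g(node(X, app(app(5, 2), 2))).
Decompose node/2: app(app(5, 2), 2) =?= R,  R =?= X.
Bind R := app(app(5, 2), 2); substituting into the one remaining equation that mentions R gives: app(app(5, 2), 2) =?= X.
Bind X := app(app(5, 2), 2); no other remaining equation mentions X. Substituting into the earlier bindings gives P := node(app(app(5, 2), 2), app(app(5, 2), 2)), Z := g(node(app(app(5, 2), 2), app(app(5, 2), 2))).
Delete trivial equation 2 =?= 2.
MGU = { P ↦ node(app(app(5, 2), 2), app(app(5, 2), 2)), Z ↦ g(node(app(app(5, 2), 2), app(app(5, 2), 2))), T ↦ app(app(5, 2), 2), R ↦ app(app(5, 2), 2), X ↦ app(app(5, 2), 2) }, so Z ↦ g(node(app(app(5, 2), 2), app(app(5, 2), 2))).

g(node(app(app(5, 2), 2), app(app(5, 2), 2)))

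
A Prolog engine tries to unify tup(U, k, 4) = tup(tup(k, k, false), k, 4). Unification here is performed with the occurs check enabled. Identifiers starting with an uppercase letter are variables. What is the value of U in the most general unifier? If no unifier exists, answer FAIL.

tup(k, k, false)

Decompose tup/3: U = tup(k, k, false),  k = k,  4 = 4.
Bind U := tup(k, k, false); no other remaining equation mentions U.
Delete trivial equation k = k.
Delete trivial equation 4 = 4.
MGU = { U -> tup(k, k, false) }, so U -> tup(k, k, false).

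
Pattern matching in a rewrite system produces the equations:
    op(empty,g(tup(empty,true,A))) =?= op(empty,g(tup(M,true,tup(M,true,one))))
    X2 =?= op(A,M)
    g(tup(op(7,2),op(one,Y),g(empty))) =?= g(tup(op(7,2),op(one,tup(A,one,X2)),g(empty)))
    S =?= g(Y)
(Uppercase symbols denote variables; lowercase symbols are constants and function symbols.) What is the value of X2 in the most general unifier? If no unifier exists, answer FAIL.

Decompose op/2: empty =?= empty,  g(tup(empty,true,A)) =?= g(tup(M,true,tup(M,true,one))).
Delete trivial equation empty =?= empty.
Decompose g/1: tup(empty,true,A) =?= tup(M,true,tup(M,true,one)).
Decompose tup/3: empty =?= M,  true =?= true,  A =?= tup(M,true,one).
Bind M := empty; substituting into the 2 remaining equations that mention M gives: A =?= tup(empty,true,one),  X2 =?= op(A,empty).
Delete trivial equation true =?= true.
Bind A := tup(empty,true,one); substituting into the 2 remaining equations that mention A gives: X2 =?= op(tup(empty,true,one),empty),  g(tup(op(7,2),op(one,Y),g(empty))) =?= g(tup(op(7,2),op(one,tup(tup(empty,true,one),one,X2)),g(empty))).
Bind X2 := op(tup(empty,true,one),empty); substituting into the one remaining equation that mentions X2 gives: g(tup(op(7,2),op(one,Y),g(empty))) =?= g(tup(op(7,2),op(one,tup(tup(empty,true,one),one,op(tup(empty,true,one),empty))),g(empty))).
Decompose g/1: tup(op(7,2),op(one,Y),g(empty)) =?= tup(op(7,2),op(one,tup(tup(empty,true,one),one,op(tup(empty,true,one),empty))),g(empty)).
Decompose tup/3: op(7,2) =?= op(7,2),  op(one,Y) =?= op(one,tup(tup(empty,true,one),one,op(tup(empty,true,one),empty))),  g(empty) =?= g(empty).
Delete trivial equation op(7,2) =?= op(7,2).
Decompose op/2: one =?= one,  Y =?= tup(tup(empty,true,one),one,op(tup(empty,true,one),empty)).
Delete trivial equation one =?= one.
Bind Y := tup(tup(empty,true,one),one,op(tup(empty,true,one),empty)); substituting into the one remaining equation that mentions Y gives: S =?= g(tup(tup(empty,true,one),one,op(tup(empty,true,one),empty))).
Delete trivial equation g(empty) =?= g(empty).
Bind S := g(tup(tup(empty,true,one),one,op(tup(empty,true,one),empty))).
MGU = { M -> empty, A -> tup(empty,true,one), X2 -> op(tup(empty,true,one),empty), Y -> tup(tup(empty,true,one),one,op(tup(empty,true,one),empty)), S -> g(tup(tup(empty,true,one),one,op(tup(empty,true,one),empty))) }, so X2 -> op(tup(empty,true,one),empty).

op(tup(empty,true,one),empty)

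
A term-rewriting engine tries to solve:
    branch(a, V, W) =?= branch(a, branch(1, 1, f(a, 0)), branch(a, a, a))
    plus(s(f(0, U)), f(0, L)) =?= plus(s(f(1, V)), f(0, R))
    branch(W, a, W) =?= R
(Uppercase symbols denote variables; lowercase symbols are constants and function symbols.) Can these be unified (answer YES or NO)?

NO

Decompose branch/3: a =?= a,  V =?= branch(1, 1, f(a, 0)),  W =?= branch(a, a, a).
Delete trivial equation a =?= a.
Bind V := branch(1, 1, f(a, 0)); substituting into the one remaining equation that mentions V gives: plus(s(f(0, U)), f(0, L)) =?= plus(s(f(1, branch(1, 1, f(a, 0)))), f(0, R)).
Bind W := branch(a, a, a); substituting into the one remaining equation that mentions W gives: branch(branch(a, a, a), a, branch(a, a, a)) =?= R.
Decompose plus/2: s(f(0, U)) =?= s(f(1, branch(1, 1, f(a, 0)))),  f(0, L) =?= f(0, R).
Decompose s/1: f(0, U) =?= f(1, branch(1, 1, f(a, 0))).
Decompose f/2: 0 =?= 1,  U =?= branch(1, 1, f(a, 0)).
Clash: constants 0 and 1 differ; no unifier exists.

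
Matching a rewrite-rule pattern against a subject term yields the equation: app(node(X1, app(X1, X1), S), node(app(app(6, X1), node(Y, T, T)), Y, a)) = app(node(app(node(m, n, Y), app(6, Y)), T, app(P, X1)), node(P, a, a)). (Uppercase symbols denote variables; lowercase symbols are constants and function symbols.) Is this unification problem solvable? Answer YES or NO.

Decompose app/2: node(X1, app(X1, X1), S) = node(app(node(m, n, Y), app(6, Y)), T, app(P, X1)),  node(app(app(6, X1), node(Y, T, T)), Y, a) = node(P, a, a).
Decompose node/3: X1 = app(node(m, n, Y), app(6, Y)),  app(X1, X1) = T,  S = app(P, X1).
Bind X1 := app(node(m, n, Y), app(6, Y)); substituting into the remaining equations gives: app(app(node(m, n, Y), app(6, Y)), app(node(m, n, Y), app(6, Y))) = T,  S = app(P, app(node(m, n, Y), app(6, Y))),  node(app(app(6, app(node(m, n, Y), app(6, Y))), node(Y, T, T)), Y, a) = node(P, a, a).
Bind T := app(app(node(m, n, Y), app(6, Y)), app(node(m, n, Y), app(6, Y))); substituting into the one remaining equation that mentions T gives: node(app(app(6, app(node(m, n, Y), app(6, Y))), node(Y, app(app(node(m, n, Y), app(6, Y)), app(node(m, n, Y), app(6, Y))), app(app(node(m, n, Y), app(6, Y)), app(node(m, n, Y), app(6, Y))))), Y, a) = node(P, a, a).
Bind S := app(P, app(node(m, n, Y), app(6, Y))); no other remaining equation mentions S.
Decompose node/3: app(app(6, app(node(m, n, Y), app(6, Y))), node(Y, app(app(node(m, n, Y), app(6, Y)), app(node(m, n, Y), app(6, Y))), app(app(node(m, n, Y), app(6, Y)), app(node(m, n, Y), app(6, Y))))) = P,  Y = a,  a = a.
Bind P := app(app(6, app(node(m, n, Y), app(6, Y))), node(Y, app(app(node(m, n, Y), app(6, Y)), app(node(m, n, Y), app(6, Y))), app(app(node(m, n, Y), app(6, Y)), app(node(m, n, Y), app(6, Y))))); no other remaining equation mentions P. Substituting into the earlier binding gives S := app(app(app(6, app(node(m, n, Y), app(6, Y))), node(Y, app(app(node(m, n, Y), app(6, Y)), app(node(m, n, Y), app(6, Y))), app(app(node(m, n, Y), app(6, Y)), app(node(m, n, Y), app(6, Y))))), app(node(m, n, Y), app(6, Y))).
Bind Y := a; no other remaining equation mentions Y. Substituting into the earlier bindings gives X1 := app(node(m, n, a), app(6, a)), T := app(app(node(m, n, a), app(6, a)), app(node(m, n, a), app(6, a))), S := app(app(app(6, app(node(m, n, a), app(6, a))), node(a, app(app(node(m, n, a), app(6, a)), app(node(m, n, a), app(6, a))), app(app(node(m, n, a), app(6, a)), app(node(m, n, a), app(6, a))))), app(node(m, n, a), app(6, a))), P := app(app(6, app(node(m, n, a), app(6, a))), node(a, app(app(node(m, n, a), app(6, a)), app(node(m, n, a), app(6, a))), app(app(node(m, n, a), app(6, a)), app(node(m, n, a), app(6, a))))).
Delete trivial equation a = a.
No equations remain and no clash or occurs-check failure arose, so a unifier exists.

YES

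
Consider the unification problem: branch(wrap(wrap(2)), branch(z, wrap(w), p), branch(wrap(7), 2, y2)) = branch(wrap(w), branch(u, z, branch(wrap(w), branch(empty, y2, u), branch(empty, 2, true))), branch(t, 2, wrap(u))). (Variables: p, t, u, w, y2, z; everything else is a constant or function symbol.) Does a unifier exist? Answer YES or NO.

Decompose branch/3: wrap(wrap(2)) = wrap(w),  branch(z, wrap(w), p) = branch(u, z, branch(wrap(w), branch(empty, y2, u), branch(empty, 2, true))),  branch(wrap(7), 2, y2) = branch(t, 2, wrap(u)).
Decompose wrap/1: wrap(2) = w.
Bind w := wrap(2); substituting into the one remaining equation that mentions w gives: branch(z, wrap(wrap(2)), p) = branch(u, z, branch(wrap(wrap(2)), branch(empty, y2, u), branch(empty, 2, true))).
Decompose branch/3: z = u,  wrap(wrap(2)) = z,  p = branch(wrap(wrap(2)), branch(empty, y2, u), branch(empty, 2, true)).
Bind z := u; substituting into the one remaining equation that mentions z gives: wrap(wrap(2)) = u.
Bind u := wrap(wrap(2)); substituting into the remaining equations gives: p = branch(wrap(wrap(2)), branch(empty, y2, wrap(wrap(2))), branch(empty, 2, true)),  branch(wrap(7), 2, y2) = branch(t, 2, wrap(wrap(wrap(2)))). Substituting into the earlier binding gives z := wrap(wrap(2)).
Bind p := branch(wrap(wrap(2)), branch(empty, y2, wrap(wrap(2))), branch(empty, 2, true)); no other remaining equation mentions p.
Decompose branch/3: wrap(7) = t,  2 = 2,  y2 = wrap(wrap(wrap(2))).
Bind t := wrap(7); no other remaining equation mentions t.
Delete trivial equation 2 = 2.
Bind y2 := wrap(wrap(wrap(2))). Substituting into the earlier binding gives p := branch(wrap(wrap(2)), branch(empty, wrap(wrap(wrap(2))), wrap(wrap(2))), branch(empty, 2, true)).
No equations remain and no clash or occurs-check failure arose, so a unifier exists.

YES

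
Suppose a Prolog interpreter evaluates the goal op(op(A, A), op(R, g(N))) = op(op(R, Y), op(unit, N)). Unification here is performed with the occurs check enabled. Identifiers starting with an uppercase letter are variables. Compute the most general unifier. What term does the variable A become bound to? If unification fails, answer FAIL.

Decompose op/2: op(A, A) = op(R, Y),  op(R, g(N)) = op(unit, N).
Decompose op/2: A = R,  A = Y.
Bind A := R; substituting into the one remaining equation that mentions A gives: R = Y.
Bind R := Y; substituting into the remaining equation gives: op(Y, g(N)) = op(unit, N). Substituting into the earlier binding gives A := Y.
Decompose op/2: Y = unit,  g(N) = N.
Bind Y := unit; no other remaining equation mentions Y. Substituting into the earlier bindings gives A := unit, R := unit.
Occurs check fails: N occurs in g(N); the equation N = g(N) has no finite solution.

FAIL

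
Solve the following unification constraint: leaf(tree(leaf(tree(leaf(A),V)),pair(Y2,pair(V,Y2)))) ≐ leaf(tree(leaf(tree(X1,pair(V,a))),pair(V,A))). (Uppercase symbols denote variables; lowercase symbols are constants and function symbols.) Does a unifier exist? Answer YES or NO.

NO

Decompose leaf/1: tree(leaf(tree(leaf(A),V)),pair(Y2,pair(V,Y2))) ≐ tree(leaf(tree(X1,pair(V,a))),pair(V,A)).
Decompose tree/2: leaf(tree(leaf(A),V)) ≐ leaf(tree(X1,pair(V,a))),  pair(Y2,pair(V,Y2)) ≐ pair(V,A).
Decompose leaf/1: tree(leaf(A),V) ≐ tree(X1,pair(V,a)).
Decompose tree/2: leaf(A) ≐ X1,  V ≐ pair(V,a).
Bind X1 := leaf(A); no other remaining equation mentions X1.
Occurs check fails: V occurs in pair(V,a); the equation V ≐ pair(V,a) has no finite solution.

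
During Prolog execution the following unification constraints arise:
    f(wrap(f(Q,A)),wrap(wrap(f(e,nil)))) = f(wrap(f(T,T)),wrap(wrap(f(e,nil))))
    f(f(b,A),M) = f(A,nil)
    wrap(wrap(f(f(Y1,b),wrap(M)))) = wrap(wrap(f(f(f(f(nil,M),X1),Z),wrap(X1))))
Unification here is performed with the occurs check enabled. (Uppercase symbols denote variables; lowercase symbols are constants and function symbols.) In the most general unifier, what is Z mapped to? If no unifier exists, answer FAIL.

FAIL

Decompose f/2: wrap(f(Q,A)) = wrap(f(T,T)),  wrap(wrap(f(e,nil))) = wrap(wrap(f(e,nil))).
Decompose wrap/1: f(Q,A) = f(T,T).
Decompose f/2: Q = T,  A = T.
Bind Q := T; no other remaining equation mentions Q.
Bind A := T; substituting into the one remaining equation that mentions A gives: f(f(b,T),M) = f(T,nil).
Delete trivial equation wrap(wrap(f(e,nil))) = wrap(wrap(f(e,nil))).
Decompose f/2: f(b,T) = T,  M = nil.
Occurs check fails: T occurs in f(b,T); the equation T = f(b,T) has no finite solution.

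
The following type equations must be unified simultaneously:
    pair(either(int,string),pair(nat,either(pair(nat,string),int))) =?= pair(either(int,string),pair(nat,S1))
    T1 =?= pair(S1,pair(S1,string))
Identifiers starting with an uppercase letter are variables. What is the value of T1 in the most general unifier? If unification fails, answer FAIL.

Decompose pair/2: either(int,string) =?= either(int,string),  pair(nat,either(pair(nat,string),int)) =?= pair(nat,S1).
Delete trivial equation either(int,string) =?= either(int,string).
Decompose pair/2: nat =?= nat,  either(pair(nat,string),int) =?= S1.
Delete trivial equation nat =?= nat.
Bind S1 := either(pair(nat,string),int); substituting into the remaining equation gives: T1 =?= pair(either(pair(nat,string),int),pair(either(pair(nat,string),int),string)).
Bind T1 := pair(either(pair(nat,string),int),pair(either(pair(nat,string),int),string)).
MGU = { S1 ↦ either(pair(nat,string),int), T1 ↦ pair(either(pair(nat,string),int),pair(either(pair(nat,string),int),string)) }, so T1 ↦ pair(either(pair(nat,string),int),pair(either(pair(nat,string),int),string)).

pair(either(pair(nat,string),int),pair(either(pair(nat,string),int),string))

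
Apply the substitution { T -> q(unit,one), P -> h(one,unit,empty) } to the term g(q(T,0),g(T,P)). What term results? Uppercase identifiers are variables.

Replace each occurrence of T with q(unit,one).
Replace each occurrence of P with h(one,unit,empty).
Result: g(q(q(unit,one),0),g(q(unit,one),h(one,unit,empty))).

g(q(q(unit,one),0),g(q(unit,one),h(one,unit,empty)))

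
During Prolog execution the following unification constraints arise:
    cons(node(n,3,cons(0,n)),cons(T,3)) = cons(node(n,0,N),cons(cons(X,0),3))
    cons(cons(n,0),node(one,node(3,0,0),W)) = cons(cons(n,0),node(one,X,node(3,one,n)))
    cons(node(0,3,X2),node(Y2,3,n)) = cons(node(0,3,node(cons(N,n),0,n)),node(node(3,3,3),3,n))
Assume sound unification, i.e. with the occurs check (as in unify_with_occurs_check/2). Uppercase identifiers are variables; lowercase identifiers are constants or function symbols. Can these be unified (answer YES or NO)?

Decompose cons/2: node(n,3,cons(0,n)) = node(n,0,N),  cons(T,3) = cons(cons(X,0),3).
Decompose node/3: n = n,  3 = 0,  cons(0,n) = N.
Delete trivial equation n = n.
Clash: constants 3 and 0 differ; no unifier exists.

NO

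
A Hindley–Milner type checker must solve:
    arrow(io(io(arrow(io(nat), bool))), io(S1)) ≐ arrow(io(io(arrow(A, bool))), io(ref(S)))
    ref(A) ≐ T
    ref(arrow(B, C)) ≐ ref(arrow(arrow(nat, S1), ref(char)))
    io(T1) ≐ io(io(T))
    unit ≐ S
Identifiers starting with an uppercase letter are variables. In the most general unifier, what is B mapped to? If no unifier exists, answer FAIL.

arrow(nat, ref(unit))

Decompose arrow/2: io(io(arrow(io(nat), bool))) ≐ io(io(arrow(A, bool))),  io(S1) ≐ io(ref(S)).
Decompose io/1: io(arrow(io(nat), bool)) ≐ io(arrow(A, bool)).
Decompose io/1: arrow(io(nat), bool) ≐ arrow(A, bool).
Decompose arrow/2: io(nat) ≐ A,  bool ≐ bool.
Bind A := io(nat); substituting into the one remaining equation that mentions A gives: ref(io(nat)) ≐ T.
Delete trivial equation bool ≐ bool.
Decompose io/1: S1 ≐ ref(S).
Bind S1 := ref(S); substituting into the one remaining equation that mentions S1 gives: ref(arrow(B, C)) ≐ ref(arrow(arrow(nat, ref(S)), ref(char))).
Bind T := ref(io(nat)); substituting into the one remaining equation that mentions T gives: io(T1) ≐ io(io(ref(io(nat)))).
Decompose ref/1: arrow(B, C) ≐ arrow(arrow(nat, ref(S)), ref(char)).
Decompose arrow/2: B ≐ arrow(nat, ref(S)),  C ≐ ref(char).
Bind B := arrow(nat, ref(S)); no other remaining equation mentions B.
Bind C := ref(char); no other remaining equation mentions C.
Decompose io/1: T1 ≐ io(ref(io(nat))).
Bind T1 := io(ref(io(nat))); no other remaining equation mentions T1.
Bind S := unit. Substituting into the earlier bindings gives S1 := ref(unit), B := arrow(nat, ref(unit)).
MGU = { A ↦ io(nat), S1 ↦ ref(unit), T ↦ ref(io(nat)), B ↦ arrow(nat, ref(unit)), C ↦ ref(char), T1 ↦ io(ref(io(nat))), S ↦ unit }, so B ↦ arrow(nat, ref(unit)).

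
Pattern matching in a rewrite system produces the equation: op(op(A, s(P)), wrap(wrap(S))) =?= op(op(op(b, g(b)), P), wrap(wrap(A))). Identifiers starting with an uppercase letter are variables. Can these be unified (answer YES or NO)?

NO

Decompose op/2: op(A, s(P)) =?= op(op(b, g(b)), P),  wrap(wrap(S)) =?= wrap(wrap(A)).
Decompose op/2: A =?= op(b, g(b)),  s(P) =?= P.
Bind A := op(b, g(b)); substituting into the one remaining equation that mentions A gives: wrap(wrap(S)) =?= wrap(wrap(op(b, g(b)))).
Occurs check fails: P occurs in s(P); the equation P =?= s(P) has no finite solution.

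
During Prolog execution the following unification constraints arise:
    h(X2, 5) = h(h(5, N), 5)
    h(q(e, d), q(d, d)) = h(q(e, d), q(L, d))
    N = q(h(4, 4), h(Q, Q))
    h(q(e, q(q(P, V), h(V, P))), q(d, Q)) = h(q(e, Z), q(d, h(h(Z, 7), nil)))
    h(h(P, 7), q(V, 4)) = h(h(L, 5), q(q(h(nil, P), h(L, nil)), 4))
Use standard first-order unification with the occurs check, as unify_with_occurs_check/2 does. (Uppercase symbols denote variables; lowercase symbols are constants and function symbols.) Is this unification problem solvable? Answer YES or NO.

Decompose h/2: X2 = h(5, N),  5 = 5.
Bind X2 := h(5, N); no other remaining equation mentions X2.
Delete trivial equation 5 = 5.
Decompose h/2: q(e, d) = q(e, d),  q(d, d) = q(L, d).
Delete trivial equation q(e, d) = q(e, d).
Decompose q/2: d = L,  d = d.
Bind L := d; substituting into the one remaining equation that mentions L gives: h(h(P, 7), q(V, 4)) = h(h(d, 5), q(q(h(nil, P), h(d, nil)), 4)).
Delete trivial equation d = d.
Bind N := q(h(4, 4), h(Q, Q)); no other remaining equation mentions N. Substituting into the earlier binding gives X2 := h(5, q(h(4, 4), h(Q, Q))).
Decompose h/2: q(e, q(q(P, V), h(V, P))) = q(e, Z),  q(d, Q) = q(d, h(h(Z, 7), nil)).
Decompose q/2: e = e,  q(q(P, V), h(V, P)) = Z.
Delete trivial equation e = e.
Bind Z := q(q(P, V), h(V, P)); substituting into the one remaining equation that mentions Z gives: q(d, Q) = q(d, h(h(q(q(P, V), h(V, P)), 7), nil)).
Decompose q/2: d = d,  Q = h(h(q(q(P, V), h(V, P)), 7), nil).
Delete trivial equation d = d.
Bind Q := h(h(q(q(P, V), h(V, P)), 7), nil); no other remaining equation mentions Q. Substituting into the earlier bindings gives X2 := h(5, q(h(4, 4), h(h(h(q(q(P, V), h(V, P)), 7), nil), h(h(q(q(P, V), h(V, P)), 7), nil)))), N := q(h(4, 4), h(h(h(q(q(P, V), h(V, P)), 7), nil), h(h(q(q(P, V), h(V, P)), 7), nil))).
Decompose h/2: h(P, 7) = h(d, 5),  q(V, 4) = q(q(h(nil, P), h(d, nil)), 4).
Decompose h/2: P = d,  7 = 5.
Bind P := d; substituting into the one remaining equation that mentions P gives: q(V, 4) = q(q(h(nil, d), h(d, nil)), 4). Substituting into the earlier bindings gives X2 := h(5, q(h(4, 4), h(h(h(q(q(d, V), h(V, d)), 7), nil), h(h(q(q(d, V), h(V, d)), 7), nil)))), N := q(h(4, 4), h(h(h(q(q(d, V), h(V, d)), 7), nil), h(h(q(q(d, V), h(V, d)), 7), nil))), Z := q(q(d, V), h(V, d)), Q := h(h(q(q(d, V), h(V, d)), 7), nil).
Clash: constants 7 and 5 differ; no unifier exists.

NO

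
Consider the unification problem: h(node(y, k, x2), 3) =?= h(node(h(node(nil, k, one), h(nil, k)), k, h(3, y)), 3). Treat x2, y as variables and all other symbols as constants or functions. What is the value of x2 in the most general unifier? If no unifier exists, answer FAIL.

h(3, h(node(nil, k, one), h(nil, k)))

Decompose h/2: node(y, k, x2) =?= node(h(node(nil, k, one), h(nil, k)), k, h(3, y)),  3 =?= 3.
Decompose node/3: y =?= h(node(nil, k, one), h(nil, k)),  k =?= k,  x2 =?= h(3, y).
Bind y := h(node(nil, k, one), h(nil, k)); substituting into the one remaining equation that mentions y gives: x2 =?= h(3, h(node(nil, k, one), h(nil, k))).
Delete trivial equation k =?= k.
Bind x2 := h(3, h(node(nil, k, one), h(nil, k))); no other remaining equation mentions x2.
Delete trivial equation 3 =?= 3.
MGU = { y ↦ h(node(nil, k, one), h(nil, k)), x2 ↦ h(3, h(node(nil, k, one), h(nil, k))) }, so x2 ↦ h(3, h(node(nil, k, one), h(nil, k))).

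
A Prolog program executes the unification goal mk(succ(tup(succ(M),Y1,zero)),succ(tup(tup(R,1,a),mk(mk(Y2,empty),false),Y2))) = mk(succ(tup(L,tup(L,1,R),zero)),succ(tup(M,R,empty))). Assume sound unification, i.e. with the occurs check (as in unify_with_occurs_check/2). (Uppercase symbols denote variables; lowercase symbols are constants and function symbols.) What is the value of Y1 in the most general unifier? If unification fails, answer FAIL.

tup(succ(tup(mk(mk(empty,empty),false),1,a)),1,mk(mk(empty,empty),false))

Decompose mk/2: succ(tup(succ(M),Y1,zero)) = succ(tup(L,tup(L,1,R),zero)),  succ(tup(tup(R,1,a),mk(mk(Y2,empty),false),Y2)) = succ(tup(M,R,empty)).
Decompose succ/1: tup(succ(M),Y1,zero) = tup(L,tup(L,1,R),zero).
Decompose tup/3: succ(M) = L,  Y1 = tup(L,1,R),  zero = zero.
Bind L := succ(M); substituting into the one remaining equation that mentions L gives: Y1 = tup(succ(M),1,R).
Bind Y1 := tup(succ(M),1,R); no other remaining equation mentions Y1.
Delete trivial equation zero = zero.
Decompose succ/1: tup(tup(R,1,a),mk(mk(Y2,empty),false),Y2) = tup(M,R,empty).
Decompose tup/3: tup(R,1,a) = M,  mk(mk(Y2,empty),false) = R,  Y2 = empty.
Bind M := tup(R,1,a); no other remaining equation mentions M. Substituting into the earlier bindings gives L := succ(tup(R,1,a)), Y1 := tup(succ(tup(R,1,a)),1,R).
Bind R := mk(mk(Y2,empty),false); no other remaining equation mentions R. Substituting into the earlier bindings gives L := succ(tup(mk(mk(Y2,empty),false),1,a)), Y1 := tup(succ(tup(mk(mk(Y2,empty),false),1,a)),1,mk(mk(Y2,empty),false)), M := tup(mk(mk(Y2,empty),false),1,a).
Bind Y2 := empty. Substituting into the earlier bindings gives L := succ(tup(mk(mk(empty,empty),false),1,a)), Y1 := tup(succ(tup(mk(mk(empty,empty),false),1,a)),1,mk(mk(empty,empty),false)), M := tup(mk(mk(empty,empty),false),1,a), R := mk(mk(empty,empty),false).
MGU = { L ↦ succ(tup(mk(mk(empty,empty),false),1,a)), Y1 ↦ tup(succ(tup(mk(mk(empty,empty),false),1,a)),1,mk(mk(empty,empty),false)), M ↦ tup(mk(mk(empty,empty),false),1,a), R ↦ mk(mk(empty,empty),false), Y2 ↦ empty }, so Y1 ↦ tup(succ(tup(mk(mk(empty,empty),false),1,a)),1,mk(mk(empty,empty),false)).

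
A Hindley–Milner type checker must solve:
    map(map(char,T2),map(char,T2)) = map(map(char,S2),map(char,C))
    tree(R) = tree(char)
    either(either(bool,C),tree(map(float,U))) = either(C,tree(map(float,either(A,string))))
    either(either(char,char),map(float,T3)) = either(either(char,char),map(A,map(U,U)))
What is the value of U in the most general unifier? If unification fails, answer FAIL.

Decompose map/2: map(char,T2) = map(char,S2),  map(char,T2) = map(char,C).
Decompose map/2: char = char,  T2 = S2.
Delete trivial equation char = char.
Bind T2 := S2; substituting into the one remaining equation that mentions T2 gives: map(char,S2) = map(char,C).
Decompose map/2: char = char,  S2 = C.
Delete trivial equation char = char.
Bind S2 := C; no other remaining equation mentions S2. Substituting into the earlier binding gives T2 := C.
Decompose tree/1: R = char.
Bind R := char; no other remaining equation mentions R.
Decompose either/2: either(bool,C) = C,  tree(map(float,U)) = tree(map(float,either(A,string))).
Occurs check fails: C occurs in either(bool,C); the equation C = either(bool,C) has no finite solution.

FAIL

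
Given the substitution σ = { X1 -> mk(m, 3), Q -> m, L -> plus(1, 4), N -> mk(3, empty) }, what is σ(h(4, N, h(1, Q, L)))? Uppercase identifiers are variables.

Replace each occurrence of Q with m.
Replace each occurrence of L with plus(1, 4).
Replace each occurrence of N with mk(3, empty).
Result: h(4, mk(3, empty), h(1, m, plus(1, 4))).

h(4, mk(3, empty), h(1, m, plus(1, 4)))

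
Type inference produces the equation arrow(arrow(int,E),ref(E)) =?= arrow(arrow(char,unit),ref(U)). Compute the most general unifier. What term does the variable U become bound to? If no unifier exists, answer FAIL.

Decompose arrow/2: arrow(int,E) =?= arrow(char,unit),  ref(E) =?= ref(U).
Decompose arrow/2: int =?= char,  E =?= unit.
Clash: constants int and char differ; no unifier exists.

FAIL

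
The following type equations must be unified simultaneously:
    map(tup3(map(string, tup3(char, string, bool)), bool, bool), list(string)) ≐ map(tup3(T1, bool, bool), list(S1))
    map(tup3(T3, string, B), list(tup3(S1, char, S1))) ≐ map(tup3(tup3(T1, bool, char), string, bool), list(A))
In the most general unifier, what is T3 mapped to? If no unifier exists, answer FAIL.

Decompose map/2: tup3(map(string, tup3(char, string, bool)), bool, bool) ≐ tup3(T1, bool, bool),  list(string) ≐ list(S1).
Decompose tup3/3: map(string, tup3(char, string, bool)) ≐ T1,  bool ≐ bool,  bool ≐ bool.
Bind T1 := map(string, tup3(char, string, bool)); substituting into the one remaining equation that mentions T1 gives: map(tup3(T3, string, B), list(tup3(S1, char, S1))) ≐ map(tup3(tup3(map(string, tup3(char, string, bool)), bool, char), string, bool), list(A)).
Delete trivial equation bool ≐ bool.
Delete trivial equation bool ≐ bool.
Decompose list/1: string ≐ S1.
Bind S1 := string; substituting into the remaining equation gives: map(tup3(T3, string, B), list(tup3(string, char, string))) ≐ map(tup3(tup3(map(string, tup3(char, string, bool)), bool, char), string, bool), list(A)).
Decompose map/2: tup3(T3, string, B) ≐ tup3(tup3(map(string, tup3(char, string, bool)), bool, char), string, bool),  list(tup3(string, char, string)) ≐ list(A).
Decompose tup3/3: T3 ≐ tup3(map(string, tup3(char, string, bool)), bool, char),  string ≐ string,  B ≐ bool.
Bind T3 := tup3(map(string, tup3(char, string, bool)), bool, char); no other remaining equation mentions T3.
Delete trivial equation string ≐ string.
Bind B := bool; no other remaining equation mentions B.
Decompose list/1: tup3(string, char, string) ≐ A.
Bind A := tup3(string, char, string).
MGU = { T1 := map(string, tup3(char, string, bool)), S1 := string, T3 := tup3(map(string, tup3(char, string, bool)), bool, char), B := bool, A := tup3(string, char, string) }, so T3 := tup3(map(string, tup3(char, string, bool)), bool, char).

tup3(map(string, tup3(char, string, bool)), bool, char)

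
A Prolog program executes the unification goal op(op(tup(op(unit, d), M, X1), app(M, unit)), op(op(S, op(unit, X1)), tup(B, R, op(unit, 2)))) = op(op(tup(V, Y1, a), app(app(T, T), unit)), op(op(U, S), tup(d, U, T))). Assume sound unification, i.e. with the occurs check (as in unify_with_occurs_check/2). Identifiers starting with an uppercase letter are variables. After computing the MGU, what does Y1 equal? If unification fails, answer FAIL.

Decompose op/2: op(tup(op(unit, d), M, X1), app(M, unit)) = op(tup(V, Y1, a), app(app(T, T), unit)),  op(op(S, op(unit, X1)), tup(B, R, op(unit, 2))) = op(op(U, S), tup(d, U, T)).
Decompose op/2: tup(op(unit, d), M, X1) = tup(V, Y1, a),  app(M, unit) = app(app(T, T), unit).
Decompose tup/3: op(unit, d) = V,  M = Y1,  X1 = a.
Bind V := op(unit, d); no other remaining equation mentions V.
Bind M := Y1; substituting into the one remaining equation that mentions M gives: app(Y1, unit) = app(app(T, T), unit).
Bind X1 := a; substituting into the one remaining equation that mentions X1 gives: op(op(S, op(unit, a)), tup(B, R, op(unit, 2))) = op(op(U, S), tup(d, U, T)).
Decompose app/2: Y1 = app(T, T),  unit = unit.
Bind Y1 := app(T, T); no other remaining equation mentions Y1. Substituting into the earlier binding gives M := app(T, T).
Delete trivial equation unit = unit.
Decompose op/2: op(S, op(unit, a)) = op(U, S),  tup(B, R, op(unit, 2)) = tup(d, U, T).
Decompose op/2: S = U,  op(unit, a) = S.
Bind S := U; substituting into the one remaining equation that mentions S gives: op(unit, a) = U.
Bind U := op(unit, a); substituting into the remaining equation gives: tup(B, R, op(unit, 2)) = tup(d, op(unit, a), T). Substituting into the earlier binding gives S := op(unit, a).
Decompose tup/3: B = d,  R = op(unit, a),  op(unit, 2) = T.
Bind B := d; no other remaining equation mentions B.
Bind R := op(unit, a); no other remaining equation mentions R.
Bind T := op(unit, 2). Substituting into the earlier bindings gives M := app(op(unit, 2), op(unit, 2)), Y1 := app(op(unit, 2), op(unit, 2)).
MGU = { V -> op(unit, d), M -> app(op(unit, 2), op(unit, 2)), X1 -> a, Y1 -> app(op(unit, 2), op(unit, 2)), S -> op(unit, a), U -> op(unit, a), B -> d, R -> op(unit, a), T -> op(unit, 2) }, so Y1 -> app(op(unit, 2), op(unit, 2)).

app(op(unit, 2), op(unit, 2))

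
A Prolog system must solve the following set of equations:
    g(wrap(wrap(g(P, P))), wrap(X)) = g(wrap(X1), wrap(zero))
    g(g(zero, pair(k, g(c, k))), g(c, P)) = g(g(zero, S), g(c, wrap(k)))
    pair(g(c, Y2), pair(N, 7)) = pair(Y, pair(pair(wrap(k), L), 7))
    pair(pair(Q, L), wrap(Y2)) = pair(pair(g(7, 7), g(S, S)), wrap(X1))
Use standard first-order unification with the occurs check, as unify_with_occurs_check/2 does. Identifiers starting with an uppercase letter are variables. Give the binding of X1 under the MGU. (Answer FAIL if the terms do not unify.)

Decompose g/2: wrap(wrap(g(P, P))) = wrap(X1),  wrap(X) = wrap(zero).
Decompose wrap/1: wrap(g(P, P)) = X1.
Bind X1 := wrap(g(P, P)); substituting into the one remaining equation that mentions X1 gives: pair(pair(Q, L), wrap(Y2)) = pair(pair(g(7, 7), g(S, S)), wrap(wrap(g(P, P)))).
Decompose wrap/1: X = zero.
Bind X := zero; no other remaining equation mentions X.
Decompose g/2: g(zero, pair(k, g(c, k))) = g(zero, S),  g(c, P) = g(c, wrap(k)).
Decompose g/2: zero = zero,  pair(k, g(c, k)) = S.
Delete trivial equation zero = zero.
Bind S := pair(k, g(c, k)); substituting into the one remaining equation that mentions S gives: pair(pair(Q, L), wrap(Y2)) = pair(pair(g(7, 7), g(pair(k, g(c, k)), pair(k, g(c, k)))), wrap(wrap(g(P, P)))).
Decompose g/2: c = c,  P = wrap(k).
Delete trivial equation c = c.
Bind P := wrap(k); substituting into the one remaining equation that mentions P gives: pair(pair(Q, L), wrap(Y2)) = pair(pair(g(7, 7), g(pair(k, g(c, k)), pair(k, g(c, k)))), wrap(wrap(g(wrap(k), wrap(k))))). Substituting into the earlier binding gives X1 := wrap(g(wrap(k), wrap(k))).
Decompose pair/2: g(c, Y2) = Y,  pair(N, 7) = pair(pair(wrap(k), L), 7).
Bind Y := g(c, Y2); no other remaining equation mentions Y.
Decompose pair/2: N = pair(wrap(k), L),  7 = 7.
Bind N := pair(wrap(k), L); no other remaining equation mentions N.
Delete trivial equation 7 = 7.
Decompose pair/2: pair(Q, L) = pair(g(7, 7), g(pair(k, g(c, k)), pair(k, g(c, k)))),  wrap(Y2) = wrap(wrap(g(wrap(k), wrap(k)))).
Decompose pair/2: Q = g(7, 7),  L = g(pair(k, g(c, k)), pair(k, g(c, k))).
Bind Q := g(7, 7); no other remaining equation mentions Q.
Bind L := g(pair(k, g(c, k)), pair(k, g(c, k))); no other remaining equation mentions L. Substituting into the earlier binding gives N := pair(wrap(k), g(pair(k, g(c, k)), pair(k, g(c, k)))).
Decompose wrap/1: Y2 = wrap(g(wrap(k), wrap(k))).
Bind Y2 := wrap(g(wrap(k), wrap(k))). Substituting into the earlier binding gives Y := g(c, wrap(g(wrap(k), wrap(k)))).
MGU = { X1 ↦ wrap(g(wrap(k), wrap(k))), X ↦ zero, S ↦ pair(k, g(c, k)), P ↦ wrap(k), Y ↦ g(c, wrap(g(wrap(k), wrap(k)))), N ↦ pair(wrap(k), g(pair(k, g(c, k)), pair(k, g(c, k)))), Q ↦ g(7, 7), L ↦ g(pair(k, g(c, k)), pair(k, g(c, k))), Y2 ↦ wrap(g(wrap(k), wrap(k))) }, so X1 ↦ wrap(g(wrap(k), wrap(k))).

wrap(g(wrap(k), wrap(k)))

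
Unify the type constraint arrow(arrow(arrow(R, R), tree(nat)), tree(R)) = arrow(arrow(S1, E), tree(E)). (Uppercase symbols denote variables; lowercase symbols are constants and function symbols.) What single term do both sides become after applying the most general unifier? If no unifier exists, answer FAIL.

Decompose arrow/2: arrow(arrow(R, R), tree(nat)) = arrow(S1, E),  tree(R) = tree(E).
Decompose arrow/2: arrow(R, R) = S1,  tree(nat) = E.
Bind S1 := arrow(R, R); no other remaining equation mentions S1.
Bind E := tree(nat); substituting into the remaining equation gives: tree(R) = tree(tree(nat)).
Decompose tree/1: R = tree(nat).
Bind R := tree(nat). Substituting into the earlier binding gives S1 := arrow(tree(nat), tree(nat)).
Applying the MGU to either side gives arrow(arrow(arrow(tree(nat), tree(nat)), tree(nat)), tree(tree(nat))).

arrow(arrow(arrow(tree(nat), tree(nat)), tree(nat)), tree(tree(nat)))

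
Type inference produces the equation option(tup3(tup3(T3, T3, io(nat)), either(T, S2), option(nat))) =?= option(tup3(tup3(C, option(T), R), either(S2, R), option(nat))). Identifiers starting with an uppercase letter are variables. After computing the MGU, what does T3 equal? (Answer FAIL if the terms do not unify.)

option(io(nat))

Decompose option/1: tup3(tup3(T3, T3, io(nat)), either(T, S2), option(nat)) =?= tup3(tup3(C, option(T), R), either(S2, R), option(nat)).
Decompose tup3/3: tup3(T3, T3, io(nat)) =?= tup3(C, option(T), R),  either(T, S2) =?= either(S2, R),  option(nat) =?= option(nat).
Decompose tup3/3: T3 =?= C,  T3 =?= option(T),  io(nat) =?= R.
Bind T3 := C; substituting into the one remaining equation that mentions T3 gives: C =?= option(T).
Bind C := option(T); no other remaining equation mentions C. Substituting into the earlier binding gives T3 := option(T).
Bind R := io(nat); substituting into the one remaining equation that mentions R gives: either(T, S2) =?= either(S2, io(nat)).
Decompose either/2: T =?= S2,  S2 =?= io(nat).
Bind T := S2; no other remaining equation mentions T. Substituting into the earlier bindings gives T3 := option(S2), C := option(S2).
Bind S2 := io(nat); no other remaining equation mentions S2. Substituting into the earlier bindings gives T3 := option(io(nat)), C := option(io(nat)), T := io(nat).
Delete trivial equation option(nat) =?= option(nat).
MGU = { T3 ↦ option(io(nat)), C ↦ option(io(nat)), R ↦ io(nat), T ↦ io(nat), S2 ↦ io(nat) }, so T3 ↦ option(io(nat)).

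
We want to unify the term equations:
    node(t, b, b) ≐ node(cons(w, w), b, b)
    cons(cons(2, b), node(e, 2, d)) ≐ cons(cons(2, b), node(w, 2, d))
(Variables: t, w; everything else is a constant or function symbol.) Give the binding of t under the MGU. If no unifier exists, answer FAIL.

cons(e, e)

Decompose node/3: t ≐ cons(w, w),  b ≐ b,  b ≐ b.
Bind t := cons(w, w); no other remaining equation mentions t.
Delete trivial equation b ≐ b.
Delete trivial equation b ≐ b.
Decompose cons/2: cons(2, b) ≐ cons(2, b),  node(e, 2, d) ≐ node(w, 2, d).
Delete trivial equation cons(2, b) ≐ cons(2, b).
Decompose node/3: e ≐ w,  2 ≐ 2,  d ≐ d.
Bind w := e; no other remaining equation mentions w. Substituting into the earlier binding gives t := cons(e, e).
Delete trivial equation 2 ≐ 2.
Delete trivial equation d ≐ d.
MGU = { t -> cons(e, e), w -> e }, so t -> cons(e, e).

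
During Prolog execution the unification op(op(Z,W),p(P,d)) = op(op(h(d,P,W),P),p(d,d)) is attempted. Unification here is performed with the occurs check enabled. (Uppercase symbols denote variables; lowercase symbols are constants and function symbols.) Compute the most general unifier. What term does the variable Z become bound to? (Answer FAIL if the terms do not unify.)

Decompose op/2: op(Z,W) = op(h(d,P,W),P),  p(P,d) = p(d,d).
Decompose op/2: Z = h(d,P,W),  W = P.
Bind Z := h(d,P,W); no other remaining equation mentions Z.
Bind W := P; no other remaining equation mentions W. Substituting into the earlier binding gives Z := h(d,P,P).
Decompose p/2: P = d,  d = d.
Bind P := d; no other remaining equation mentions P. Substituting into the earlier bindings gives Z := h(d,d,d), W := d.
Delete trivial equation d = d.
MGU = { Z ↦ h(d,d,d), W ↦ d, P ↦ d }, so Z ↦ h(d,d,d).

h(d,d,d)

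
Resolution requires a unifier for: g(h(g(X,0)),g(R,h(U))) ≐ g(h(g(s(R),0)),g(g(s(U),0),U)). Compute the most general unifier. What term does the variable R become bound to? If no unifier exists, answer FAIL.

Decompose g/2: h(g(X,0)) ≐ h(g(s(R),0)),  g(R,h(U)) ≐ g(g(s(U),0),U).
Decompose h/1: g(X,0) ≐ g(s(R),0).
Decompose g/2: X ≐ s(R),  0 ≐ 0.
Bind X := s(R); no other remaining equation mentions X.
Delete trivial equation 0 ≐ 0.
Decompose g/2: R ≐ g(s(U),0),  h(U) ≐ U.
Bind R := g(s(U),0); no other remaining equation mentions R. Substituting into the earlier binding gives X := s(g(s(U),0)).
Occurs check fails: U occurs in h(U); the equation U ≐ h(U) has no finite solution.

FAIL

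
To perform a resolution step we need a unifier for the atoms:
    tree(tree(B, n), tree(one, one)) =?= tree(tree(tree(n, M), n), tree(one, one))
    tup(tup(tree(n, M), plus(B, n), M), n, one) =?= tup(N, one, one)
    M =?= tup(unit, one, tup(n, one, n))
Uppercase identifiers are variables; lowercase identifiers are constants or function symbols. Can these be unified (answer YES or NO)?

NO

Decompose tree/2: tree(B, n) =?= tree(tree(n, M), n),  tree(one, one) =?= tree(one, one).
Decompose tree/2: B =?= tree(n, M),  n =?= n.
Bind B := tree(n, M); substituting into the one remaining equation that mentions B gives: tup(tup(tree(n, M), plus(tree(n, M), n), M), n, one) =?= tup(N, one, one).
Delete trivial equation n =?= n.
Delete trivial equation tree(one, one) =?= tree(one, one).
Decompose tup/3: tup(tree(n, M), plus(tree(n, M), n), M) =?= N,  n =?= one,  one =?= one.
Bind N := tup(tree(n, M), plus(tree(n, M), n), M); no other remaining equation mentions N.
Clash: constants n and one differ; no unifier exists.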